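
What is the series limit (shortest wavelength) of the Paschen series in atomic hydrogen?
820.14 nm

The series limit corresponds to the transition from n = ∞ to n = 3.
This is the highest energy (shortest wavelength) transition in the Paschen series.

E_∞ = 0 eV
E_3 = -13.6057 / 3² = -1.511744 eV

Energy at series limit:
ΔE = E_∞ - E_3 = 0 - (-1.511744) = 1.511744 eV
λ = hc/E = 1239.84 eV·nm / 1.511744 eV = 820.14 nm

This energy equals the ionization energy from the n = 3 state of hydrogen.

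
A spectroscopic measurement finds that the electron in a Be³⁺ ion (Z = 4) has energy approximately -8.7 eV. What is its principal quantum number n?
n = 5

The exact energy levels follow E_n = -13.6057 Z² / n² eV with Z = 4.

The measured value (-8.7 eV) is reported to only 2 significant figures, so we must test candidate n values and see which one matches to that precision.

Candidate energies:
  n = 3:  E = -13.6057 × 4² / 3² = -24.18791 eV
  n = 4:  E = -13.6057 × 4² / 4² = -13.60570 eV
  n = 5:  E = -13.6057 × 4² / 5² = -8.70765 eV  ← matches
  n = 6:  E = -13.6057 × 4² / 6² = -6.04698 eV
  n = 7:  E = -13.6057 × 4² / 7² = -4.44268 eV

Checking against the measurement of -8.7 eV (2 sig figs), only n = 5 agrees:
E_5 = -8.70765 eV, which rounds to -8.7 eV ✓

Therefore n = 5.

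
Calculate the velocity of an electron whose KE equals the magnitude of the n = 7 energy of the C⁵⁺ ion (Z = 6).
1.875e+06 m/s (or 0.62549% of c)

The binding energy at n = 7 for C⁵⁺ is:
E_7 = -13.6057 × 6²/7² = -9.9960245 eV
|E_7| = 9.9960245 eV

Convert to Joules:
KE = 9.9960245 eV × (1.602177 × 10⁻¹⁹ J/eV) = 1.60154e-18 J

Using KE = ½mv²:
v = √(2·KE/m_e)
v = √(2 × 1.60154e-18 J / 9.10938 × 10⁻³¹ kg)
v = 1.875e+06 m/s

This is approximately 0.62549% the speed of light.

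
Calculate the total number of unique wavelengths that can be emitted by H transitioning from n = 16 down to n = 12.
10

The electron can occupy levels n = 12, 13, ..., 16 during de-excitation — that is m = 16 - 12 + 1 = 5 distinct levels.

The number of distinct spectral lines equals the number of ways to choose 2 of these m levels (each pair gives one possible emission transition):

Number of lines = m(m-1)/2 = 5×4/2 = 10

These correspond to all possible transitions between the 5 levels:
16 → 15, 16 → 14, 16 → 13, 16 → 12, 15 → 14, 15 → 13, 15 → 12, 14 → 13...

Each transition produces a photon with a unique energy (and thus wavelength). This count does not depend on Z.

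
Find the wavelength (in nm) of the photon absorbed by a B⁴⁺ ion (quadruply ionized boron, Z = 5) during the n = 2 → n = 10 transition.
15.19 nm

First, find the transition energy using E_n = -13.6057 Z² / n² eV:
E_2 = -13.6057 × 5² / 2² = -85.0356 eV
E_10 = -13.6057 × 5² / 10² = -3.4014 eV

Photon energy: |ΔE| = |E_10 - E_2| = 81.6342 eV

Convert to wavelength using E = hc/λ with hc = 1239.84 eV·nm:
λ = hc/E = 1239.84 eV·nm / 81.6342 eV
λ = 15.19 nm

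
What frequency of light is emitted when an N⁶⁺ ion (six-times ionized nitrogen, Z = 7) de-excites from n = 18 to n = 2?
3.980e+16 Hz

First, find the transition energy:
E_18 = -13.6057 × 7² / 18² = -2.05765216 eV
E_2 = -13.6057 × 7² / 2² = -166.66982500 eV
|ΔE| = |E_2 - E_18| = 164.61217284 eV

Convert to Joules: E = 164.61217284 eV × (1.602177 × 10⁻¹⁹ J/eV) = 2.63738e-17 J

Using E = hf:
f = E/h = 2.63738e-17 J / (6.62607 × 10⁻³⁴ J·s)
f = 3.980e+16 Hz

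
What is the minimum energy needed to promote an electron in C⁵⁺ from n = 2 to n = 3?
68.0285 eV

The energy levels of a hydrogen-like atom are E_n = -13.6057 Z² eV / n².

Energy at n = 2: E_2 = -13.6057 × 6² / 2² = -122.4513000 eV
Energy at n = 3: E_3 = -13.6057 × 6² / 3² = -54.4228000 eV

The excitation energy is the difference:
ΔE = E_3 - E_2
ΔE = -54.4228000 - (-122.4513000)
ΔE = 68.0285 eV

Since this is positive, energy must be absorbed (photon absorption).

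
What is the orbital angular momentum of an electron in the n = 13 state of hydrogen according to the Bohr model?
1.371e-33 J·s (or 13ℏ)

In the Bohr model, angular momentum is quantized:
L = nℏ

where ℏ = h/(2π) = 1.05457e-34 J·s

For n = 13:
L = 13 × 1.05457e-34 J·s
L = 1.371e-33 J·s

This can also be written as L = 13ℏ.
The angular momentum is an integer multiple of the reduced Planck constant.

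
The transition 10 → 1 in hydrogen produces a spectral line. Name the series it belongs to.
Lyman series

The spectral series in hydrogen are named based on the final (lower) energy level:
- Lyman series: n_final = 1 (ultraviolet)
- Balmer series: n_final = 2 (visible/near-UV)
- Paschen series: n_final = 3 (infrared)
- Brackett series: n_final = 4 (infrared)
- Pfund series: n_final = 5 (far infrared)

Since this transition ends at n = 1, it belongs to the Lyman series.

For reference, this 10 → 1 line has photon energy
ΔE = 13.6057 eV × (1/1² - 1/10²) = 13.469643 eV,
corresponding to wavelength λ = hc/ΔE = 1239.84 eV·nm / 13.469643 eV = 92.0470 nm in the ultraviolet region.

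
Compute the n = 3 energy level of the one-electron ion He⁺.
-6.05 eV

For hydrogen-like ions, the energy levels scale with Z²:
E_n = -13.6057 Z² / n² eV

For He⁺ (Z = 2) at n = 3:
E_3 = -13.6057 × 2² / 3²
E_3 = -13.6057 × 4 / 9
E_3 = -54.4228 / 9
E_3 = -6.05 eV

The energy is 4 times more negative than hydrogen at the same n due to the stronger nuclear charge.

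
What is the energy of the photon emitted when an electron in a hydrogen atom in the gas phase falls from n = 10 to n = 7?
0.14 eV

The energy levels are E_n = -13.6057 eV / n².

Energy at n = 10: E_10 = -13.6057 / 10² = -0.13606 eV
Energy at n = 7: E_7 = -13.6057 / 7² = -0.27767 eV

For emission (electron falling to lower state), the photon energy is:
E_photon = E_10 - E_7 = |-0.13606 - (-0.27767)|
E_photon = 0.14 eV

This energy is carried away by the emitted photon.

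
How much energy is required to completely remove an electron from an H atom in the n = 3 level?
1.511744 eV

The ionization energy is the energy needed to remove the electron completely (n → ∞).

For hydrogen, E_n = -13.6057 eV / n².

At n = 3: E_3 = -13.6057 / 3² = -1.511744444 eV
At n = ∞: E_∞ = 0 eV

Ionization energy = E_∞ - E_3 = 0 - (-1.511744444) = 1.511744444 eV
Ionization energy ≈ 1.511744 eV

This is also called the binding energy of the electron in state n = 3.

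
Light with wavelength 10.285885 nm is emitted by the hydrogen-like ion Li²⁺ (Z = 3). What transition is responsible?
n = 8 → n = 1

First, find the photon energy from the wavelength (hc = 1239.84 eV·nm):
E = hc/λ = 1239.84 eV·nm / 10.285885 nm = 120.53800 eV

The energy levels of Li²⁺ satisfy E_n = -13.6057 × 3² / n² eV, so an emission n_i → n_f releases
ΔE = 13.6057 × 3² × (1/n_f² − 1/n_i²) eV.

Setting ΔE equal to the photon energy:
1/n_f² − 1/n_i² = 120.53800 / (13.6057 × 3²) = 0.98437501

Since 1/n_i² must be positive, we need 1/n_f² > 0.98437501, i.e. n_f ≤ 1. For each allowed n_f, solve n_i = (1/n_f² − 0.98437501)^(−1/2) and check whether it is a whole number:
  n_f = 1: 1/n_i² = 1.00000000 − 0.98437501 = 0.01562499 → n_i = 8.000  → integer, n_i = 8 ✓

Only n_f = 1 gives an integer upper level, n_i = 8.

The transition is from n = 8 to n = 1 (emission).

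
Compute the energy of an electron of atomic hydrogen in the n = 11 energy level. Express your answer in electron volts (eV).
-0.112 eV

The energy levels of a hydrogen-like atom are given by:
E_n = -13.6057 eV / n²

For n = 11:
E_11 = -13.6057 eV / 11²
E_11 = -13.6057 eV / 121
E_11 = -0.112 eV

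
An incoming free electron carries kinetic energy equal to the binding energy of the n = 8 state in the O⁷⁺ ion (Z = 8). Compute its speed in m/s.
2.19e+06 m/s (or 0.729740% of c)

The binding energy at n = 8 for O⁷⁺ is:
E_8 = -13.6057 × 8²/8² = -13.60570000 eV
|E_8| = 13.60570000 eV

Convert to Joules:
KE = 13.60570000 eV × (1.602177 × 10⁻¹⁹ J/eV) = 2.1799e-18 J

Using KE = ½mv²:
v = √(2·KE/m_e)
v = √(2 × 2.1799e-18 J / 9.10938 × 10⁻³¹ kg)
v = 2.19e+06 m/s

This is approximately 0.729740% the speed of light.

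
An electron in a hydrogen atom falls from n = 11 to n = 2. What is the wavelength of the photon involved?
376.96780 nm

First, find the transition energy using E_n = -13.6057 / n² eV:
E_11 = -13.6057 / 11² = -0.112443802 eV
E_2 = -13.6057 / 2² = -3.401425000 eV

Photon energy: |ΔE| = |E_2 - E_11| = 3.288981198 eV

Convert to wavelength using E = hc/λ with hc = 1239.84 eV·nm:
λ = hc/E = 1239.84 eV·nm / 3.288981198 eV
λ = 376.96780 nm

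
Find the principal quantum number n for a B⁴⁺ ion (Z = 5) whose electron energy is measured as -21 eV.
n = 4

The exact energy levels follow E_n = -13.6057 Z² / n² eV with Z = 5.

The measured value (-21 eV) is reported to only 2 significant figures, so we must test candidate n values and see which one matches to that precision.

Candidate energies:
  n = 2:  E = -13.6057 × 5² / 2² = -85.03563 eV
  n = 3:  E = -13.6057 × 5² / 3² = -37.79361 eV
  n = 4:  E = -13.6057 × 5² / 4² = -21.25891 eV  ← matches
  n = 5:  E = -13.6057 × 5² / 5² = -13.60570 eV
  n = 6:  E = -13.6057 × 5² / 6² = -9.44840 eV

Checking against the measurement of -21 eV (2 sig figs), only n = 4 agrees:
E_4 = -21.25891 eV, which rounds to -21 eV ✓

Therefore n = 4.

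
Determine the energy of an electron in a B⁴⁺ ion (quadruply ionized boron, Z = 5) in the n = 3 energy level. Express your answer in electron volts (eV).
-37.7936 eV

The energy levels of a hydrogen-like atom are given by:
E_n = -13.6057 Z² / n² eV  (with Z = 5 for B⁴⁺)

For n = 3:
E_3 = -13.6057 × 5² / 3²
E_3 = -13.6057 × 25 / 9
E_3 = -37.7936 eV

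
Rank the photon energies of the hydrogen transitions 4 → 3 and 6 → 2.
6 → 2

Calculate the energy for each transition:

Transition 4 → 3:
ΔE₁ = |E_3 - E_4| = |-13.6057/3² - (-13.6057/4²)|
ΔE₁ = |-1.51174444444 - (-0.85035625000)| = 0.66138819 eV

Transition 6 → 2:
ΔE₂ = |E_2 - E_6| = |-13.6057/2² - (-13.6057/6²)|
ΔE₂ = |-3.40142500000 - (-0.37793611111)| = 3.02348889 eV

Since 3.02348889 eV > 0.66138819 eV, the transition 6 → 2 emits the more energetic photon.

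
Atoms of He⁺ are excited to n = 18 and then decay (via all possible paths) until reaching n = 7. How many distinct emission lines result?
66

The electron can occupy levels n = 7, 8, ..., 18 during de-excitation — that is m = 18 - 7 + 1 = 12 distinct levels.

The number of distinct spectral lines equals the number of ways to choose 2 of these m levels (each pair gives one possible emission transition):

Number of lines = m(m-1)/2 = 12×11/2 = 66

These correspond to all possible transitions between the 12 levels:
18 → 17, 18 → 16, 18 → 15, 18 → 14, 18 → 13, 18 → 12, 18 → 11, 18 → 10...

Each transition produces a photon with a unique energy (and thus wavelength). This count does not depend on Z.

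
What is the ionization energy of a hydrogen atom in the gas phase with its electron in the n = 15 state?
0.0605 eV

The ionization energy is the energy needed to remove the electron completely (n → ∞).

For hydrogen, E_n = -13.6057 eV / n².

At n = 15: E_15 = -13.6057 / 15² = -0.0604698 eV
At n = ∞: E_∞ = 0 eV

Ionization energy = E_∞ - E_15 = 0 - (-0.0604698) = 0.0604698 eV
Ionization energy ≈ 0.0605 eV

This is also called the binding energy of the electron in state n = 15.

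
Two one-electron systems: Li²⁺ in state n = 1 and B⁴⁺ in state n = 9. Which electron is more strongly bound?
Li²⁺ at n = 1 (E = -122.45 eV)

Using E_n = -13.6057 Z² / n² eV:

Li²⁺ (Z = 3) at n = 1:
E = -13.6057 × 3² / 1² = -13.6057 × 9 / 1 = -122.45130 eV

B⁴⁺ (Z = 5) at n = 9:
E = -13.6057 × 5² / 9² = -13.6057 × 25 / 81 = -4.19929 eV

Since -122.45130 eV < -4.19929 eV,
Li²⁺ at n = 1 is more tightly bound (requires more energy to ionize).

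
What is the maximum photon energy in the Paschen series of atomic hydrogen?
1.511744 eV

The series limit corresponds to the transition from n = ∞ to n = 3.
This is the highest energy (shortest wavelength) transition in the Paschen series.

E_∞ = 0 eV
E_3 = -13.6057 / 3² = -1.511744 eV

Energy at series limit:
ΔE = E_∞ - E_3 = 0 - (-1.511744) = 1.511744 eV

This energy equals the ionization energy from the n = 3 state of hydrogen.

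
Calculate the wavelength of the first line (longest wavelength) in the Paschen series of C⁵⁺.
52.07 nm

The longest wavelength corresponds to the smallest energy transition in the series.
The Paschen series has all transitions ending at n_f = 3.

For C⁵⁺ (Z = 6), the first line (α-line) is the jump from n = 4 to n = 3:
E_4 = -13.6057 × 6² / 4² = -30.6128 eV
E_3 = -13.6057 × 6² / 3² = -54.4228 eV
ΔE = E_4 - E_3 = 23.8100 eV

λ = hc/E = 1239.84 eV·nm / 23.8100 eV
λ = 52.07 nm

This is the α-line of the Paschen series in C⁵⁺.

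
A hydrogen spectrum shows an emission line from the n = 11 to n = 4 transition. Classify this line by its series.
Brackett series

The spectral series in hydrogen are named based on the final (lower) energy level:
- Lyman series: n_final = 1 (ultraviolet)
- Balmer series: n_final = 2 (visible/near-UV)
- Paschen series: n_final = 3 (infrared)
- Brackett series: n_final = 4 (infrared)
- Pfund series: n_final = 5 (far infrared)

Since this transition ends at n = 4, it belongs to the Brackett series.

For reference, this 11 → 4 line has photon energy
ΔE = 13.6057 eV × (1/4² - 1/11²) = 0.737912448 eV,
corresponding to wavelength λ = hc/ΔE = 1239.84 eV·nm / 0.737912448 eV = 1680.199 nm in the infrared region.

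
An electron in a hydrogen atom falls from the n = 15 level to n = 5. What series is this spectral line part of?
Pfund series

The spectral series in hydrogen are named based on the final (lower) energy level:
- Lyman series: n_final = 1 (ultraviolet)
- Balmer series: n_final = 2 (visible/near-UV)
- Paschen series: n_final = 3 (infrared)
- Brackett series: n_final = 4 (infrared)
- Pfund series: n_final = 5 (far infrared)

Since this transition ends at n = 5, it belongs to the Pfund series.

For reference, this 15 → 5 line has photon energy
ΔE = 13.6057 eV × (1/5² - 1/15²) = 0.4837582222 eV,
corresponding to wavelength λ = hc/ΔE = 1239.84 eV·nm / 0.4837582222 eV = 2562.9332 nm in the far infrared region.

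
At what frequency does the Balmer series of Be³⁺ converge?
1.316e+16 Hz

The series limit corresponds to the transition from n = ∞ to n = 2.
This is the highest energy (shortest wavelength) transition in the Balmer series.

E_∞ = 0 eV
E_2 = -13.6057 × 4² / 2² = -54.4228000 eV

Energy at series limit:
ΔE = E_∞ - E_2 = 0 - (-54.4228000) = 54.4228000 eV
E = 54.4228000 eV × (1.602177 × 10⁻¹⁹ J/eV) = 8.71950e-18 J
f = E/h = 8.71950e-18 J / (6.62607 × 10⁻³⁴ J·s) = 1.316e+16 Hz

This energy equals the ionization energy from the n = 2 state of Be³⁺.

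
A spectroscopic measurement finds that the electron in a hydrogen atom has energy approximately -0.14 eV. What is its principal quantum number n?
n = 10

The exact energy levels follow E_n = -13.6057 eV / n².

The measured value (-0.14 eV) is reported to only 2 significant figures, so we must test candidate n values and see which one matches to that precision.

Candidate energies:
  n = 8:  E = -13.6057/8² = -0.21259 eV
  n = 9:  E = -13.6057/9² = -0.16797 eV
  n = 10:  E = -13.6057/10² = -0.13606 eV  ← matches
  n = 11:  E = -13.6057/11² = -0.11244 eV
  n = 12:  E = -13.6057/12² = -0.09448 eV

Checking against the measurement of -0.14 eV (2 sig figs), only n = 10 agrees:
E_10 = -0.13606 eV, which rounds to -0.14 eV ✓

Therefore n = 10.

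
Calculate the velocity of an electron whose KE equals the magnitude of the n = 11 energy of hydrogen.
1.9888e+05 m/s (or 0.066% of c)

The binding energy at n = 11 for hydrogen is:
E_11 = -13.6057/11² = -0.11244380 eV
|E_11| = 0.11244380 eV

Convert to Joules:
KE = 0.11244380 eV × (1.602177 × 10⁻¹⁹ J/eV) = 1.801549e-20 J

Using KE = ½mv²:
v = √(2·KE/m_e)
v = √(2 × 1.801549e-20 J / 9.10938 × 10⁻³¹ kg)
v = 1.9888e+05 m/s

This is approximately 0.066% the speed of light.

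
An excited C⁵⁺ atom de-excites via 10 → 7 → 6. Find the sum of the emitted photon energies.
8.707648 eV

The energy levels of C⁵⁺ are E_n = -13.6057 × 6² / n² eV.

First transition (10 → 7):
ΔE₁ = |E_7 - E_10|
ΔE₁ = |-9.996024489796 - (-4.898052000000)| = 5.097972490 eV

Second transition (7 → 6):
ΔE₂ = |E_6 - E_7|
ΔE₂ = |-13.605700000000 - (-9.996024489796)| = 3.609675510 eV

Total energy released:
E_total = ΔE₁ + ΔE₂ = 5.097972490 + 3.609675510 = 8.707648 eV

Note: This equals the direct transition 10 → 6: 8.707648 eV ✓
Energy is conserved regardless of the path taken.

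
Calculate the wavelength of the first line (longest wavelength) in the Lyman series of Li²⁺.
13.5002 nm

The longest wavelength corresponds to the smallest energy transition in the series.
The Lyman series has all transitions ending at n_f = 1.

For Li²⁺ (Z = 3), the first line (α-line) is the jump from n = 2 to n = 1:
E_2 = -13.6057 × 3² / 2² = -30.612825 eV
E_1 = -13.6057 × 3² / 1² = -122.451300 eV
ΔE = E_2 - E_1 = 91.838475 eV

λ = hc/E = 1239.84 eV·nm / 91.838475 eV
λ = 13.5002 nm

This is the α-line of the Lyman series in Li²⁺.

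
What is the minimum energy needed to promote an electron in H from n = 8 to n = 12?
0.118 eV

The energy levels of a hydrogen-like atom are E_n = -13.6057 eV / n².

Energy at n = 8: E_8 = -13.6057 / 8² = -0.212589 eV
Energy at n = 12: E_12 = -13.6057 / 12² = -0.094484 eV

The excitation energy is the difference:
ΔE = E_12 - E_8
ΔE = -0.094484 - (-0.212589)
ΔE = 0.118 eV

Since this is positive, energy must be absorbed (photon absorption).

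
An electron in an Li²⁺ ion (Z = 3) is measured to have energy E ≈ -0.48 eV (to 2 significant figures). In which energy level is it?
n = 16

The exact energy levels follow E_n = -13.6057 Z² / n² eV with Z = 3.

The measured value (-0.48 eV) is reported to only 2 significant figures, so we must test candidate n values and see which one matches to that precision.

Candidate energies:
  n = 14:  E = -13.6057 × 3² / 14² = -0.62475 eV
  n = 15:  E = -13.6057 × 3² / 15² = -0.54423 eV
  n = 16:  E = -13.6057 × 3² / 16² = -0.47833 eV  ← matches
  n = 17:  E = -13.6057 × 3² / 17² = -0.42371 eV
  n = 18:  E = -13.6057 × 3² / 18² = -0.37794 eV

Checking against the measurement of -0.48 eV (2 sig figs), only n = 16 agrees:
E_16 = -0.47833 eV, which rounds to -0.48 eV ✓

Therefore n = 16.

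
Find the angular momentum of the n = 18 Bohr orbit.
1.89823e-33 J·s (or 18ℏ)

In the Bohr model, angular momentum is quantized:
L = nℏ

where ℏ = h/(2π) = 1.0545718e-34 J·s

For n = 18:
L = 18 × 1.0545718e-34 J·s
L = 1.89823e-33 J·s

This can also be written as L = 18ℏ.
The angular momentum is an integer multiple of the reduced Planck constant.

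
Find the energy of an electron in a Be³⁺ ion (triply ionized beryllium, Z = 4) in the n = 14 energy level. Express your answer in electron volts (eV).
-1.110669 eV

The energy levels of a hydrogen-like atom are given by:
E_n = -13.6057 Z² / n² eV  (with Z = 4 for Be³⁺)

For n = 14:
E_14 = -13.6057 × 4² / 14²
E_14 = -13.6057 × 16 / 196
E_14 = -1.110669 eV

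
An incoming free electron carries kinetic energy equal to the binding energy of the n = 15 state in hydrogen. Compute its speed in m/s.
1.4585e+05 m/s (or 0.05% of c)

The binding energy at n = 15 for hydrogen is:
E_15 = -13.6057/15² = -0.060469778 eV
|E_15| = 0.060469778 eV

Convert to Joules:
KE = 0.060469778 eV × (1.602177 × 10⁻¹⁹ J/eV) = 9.688329e-21 J

Using KE = ½mv²:
v = √(2·KE/m_e)
v = √(2 × 9.688329e-21 J / 9.10938 × 10⁻³¹ kg)
v = 1.4585e+05 m/s

This is approximately 0.05% the speed of light.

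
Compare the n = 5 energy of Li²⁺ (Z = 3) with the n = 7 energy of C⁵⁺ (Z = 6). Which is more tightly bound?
C⁵⁺ at n = 7 (E = -9.99602 eV)

Using E_n = -13.6057 Z² / n² eV:

Li²⁺ (Z = 3) at n = 5:
E = -13.6057 × 3² / 5² = -13.6057 × 9 / 25 = -4.89805200 eV

C⁵⁺ (Z = 6) at n = 7:
E = -13.6057 × 6² / 7² = -13.6057 × 36 / 49 = -9.99602449 eV

Since -9.99602449 eV < -4.89805200 eV,
C⁵⁺ at n = 7 is more tightly bound (requires more energy to ionize).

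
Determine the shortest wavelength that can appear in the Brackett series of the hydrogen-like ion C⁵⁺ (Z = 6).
40.50 nm

The series limit corresponds to the transition from n = ∞ to n = 4.
This is the highest energy (shortest wavelength) transition in the Brackett series.

E_∞ = 0 eV
E_4 = -13.6057 × 6² / 4² = -30.6128 eV

Energy at series limit:
ΔE = E_∞ - E_4 = 0 - (-30.6128) = 30.6128 eV
λ = hc/E = 1239.84 eV·nm / 30.6128 eV = 40.50 nm

This energy equals the ionization energy from the n = 4 state of C⁵⁺.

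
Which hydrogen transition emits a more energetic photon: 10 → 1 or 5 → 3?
10 → 1

Calculate the energy for each transition:

Transition 10 → 1:
ΔE₁ = |E_1 - E_10| = |-13.6057/1² - (-13.6057/10²)|
ΔE₁ = |-13.60570000 - (-0.13605700)| = 13.46964 eV

Transition 5 → 3:
ΔE₂ = |E_3 - E_5| = |-13.6057/3² - (-13.6057/5²)|
ΔE₂ = |-1.51174444 - (-0.54422800)| = 0.96752 eV

Since 13.46964 eV > 0.96752 eV, the transition 10 → 1 emits the more energetic photon.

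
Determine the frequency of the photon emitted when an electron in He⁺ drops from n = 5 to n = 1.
1.26e+16 Hz

First, find the transition energy:
E_5 = -13.6057 × 2² / 5² = -2.17691200 eV
E_1 = -13.6057 × 2² / 1² = -54.42280000 eV
|ΔE| = |E_1 - E_5| = 52.24588800 eV

Convert to Joules: E = 52.24588800 eV × (1.602177 × 10⁻¹⁹ J/eV) = 8.3707e-18 J

Using E = hf:
f = E/h = 8.3707e-18 J / (6.62607 × 10⁻³⁴ J·s)
f = 1.26e+16 Hz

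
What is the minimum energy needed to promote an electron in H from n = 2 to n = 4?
2.551 eV

The energy levels of a hydrogen-like atom are E_n = -13.6057 eV / n².

Energy at n = 2: E_2 = -13.6057 / 2² = -3.401425 eV
Energy at n = 4: E_4 = -13.6057 / 4² = -0.850356 eV

The excitation energy is the difference:
ΔE = E_4 - E_2
ΔE = -0.850356 - (-3.401425)
ΔE = 2.551 eV

Since this is positive, energy must be absorbed (photon absorption).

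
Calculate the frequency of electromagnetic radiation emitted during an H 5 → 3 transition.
2.34e+14 Hz

First, find the transition energy:
E_5 = -13.6057 / 5² = -0.54422800 eV
E_3 = -13.6057 / 3² = -1.51174444 eV
|ΔE| = |E_3 - E_5| = 0.96751644 eV

Convert to Joules: E = 0.96751644 eV × (1.602177 × 10⁻¹⁹ J/eV) = 1.5501e-19 J

Using E = hf:
f = E/h = 1.5501e-19 J / (6.62607 × 10⁻³⁴ J·s)
f = 2.34e+14 Hz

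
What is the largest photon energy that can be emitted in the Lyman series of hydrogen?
13.605700 eV

The series limit corresponds to the transition from n = ∞ to n = 1.
This is the highest energy (shortest wavelength) transition in the Lyman series.

E_∞ = 0 eV
E_1 = -13.6057 / 1² = -13.605700 eV

Energy at series limit:
ΔE = E_∞ - E_1 = 0 - (-13.605700) = 13.605700 eV

This energy equals the ionization energy from the n = 1 state of hydrogen.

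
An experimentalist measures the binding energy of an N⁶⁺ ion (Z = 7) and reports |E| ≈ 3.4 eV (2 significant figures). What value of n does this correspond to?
n = 14

The exact energy levels follow E_n = -13.6057 Z² / n² eV with Z = 7.

The measured value (-3.4 eV) is reported to only 2 significant figures, so we must test candidate n values and see which one matches to that precision.

Candidate energies:
  n = 12:  E = -13.6057 × 7² / 12² = -4.62972 eV
  n = 13:  E = -13.6057 × 7² / 13² = -3.94485 eV
  n = 14:  E = -13.6057 × 7² / 14² = -3.40143 eV  ← matches
  n = 15:  E = -13.6057 × 7² / 15² = -2.96302 eV
  n = 16:  E = -13.6057 × 7² / 16² = -2.60422 eV

Checking against the measurement of -3.4 eV (2 sig figs), only n = 14 agrees:
E_14 = -3.40143 eV, which rounds to -3.4 eV ✓

Therefore n = 14.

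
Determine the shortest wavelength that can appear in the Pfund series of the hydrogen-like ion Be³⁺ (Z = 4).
142.385177 nm

The series limit corresponds to the transition from n = ∞ to n = 5.
This is the highest energy (shortest wavelength) transition in the Pfund series.

E_∞ = 0 eV
E_5 = -13.6057 × 4² / 5² = -8.7076480000 eV

Energy at series limit:
ΔE = E_∞ - E_5 = 0 - (-8.7076480000) = 8.7076480000 eV
λ = hc/E = 1239.84 eV·nm / 8.7076480000 eV = 142.385177 nm

This energy equals the ionization energy from the n = 5 state of Be³⁺.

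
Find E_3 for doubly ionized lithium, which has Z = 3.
-13.60570 eV

For hydrogen-like ions, the energy levels scale with Z²:
E_n = -13.6057 Z² / n² eV

For Li²⁺ (Z = 3) at n = 3:
E_3 = -13.6057 × 3² / 3²
E_3 = -13.6057 × 9 / 9
E_3 = -122.4513 / 9
E_3 = -13.60570 eV

The energy is 9 times more negative than hydrogen at the same n due to the stronger nuclear charge.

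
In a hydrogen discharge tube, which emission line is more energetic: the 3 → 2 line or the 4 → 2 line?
4 → 2

Calculate the energy for each transition:

Transition 3 → 2:
ΔE₁ = |E_2 - E_3| = |-13.6057/2² - (-13.6057/3²)|
ΔE₁ = |-3.4014250000 - (-1.5117444444)| = 1.8896806 eV

Transition 4 → 2:
ΔE₂ = |E_2 - E_4| = |-13.6057/2² - (-13.6057/4²)|
ΔE₂ = |-3.4014250000 - (-0.8503562500)| = 2.5510688 eV

Since 2.5510688 eV > 1.8896806 eV, the transition 4 → 2 emits the more energetic photon.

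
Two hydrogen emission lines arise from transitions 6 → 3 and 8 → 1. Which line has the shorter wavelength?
8 → 1

Calculate the energy for each transition:

Transition 6 → 3:
ΔE₁ = |E_3 - E_6| = |-13.6057/3² - (-13.6057/6²)|
ΔE₁ = |-1.51174444444 - (-0.37793611111)| = 1.13380833 eV

Transition 8 → 1:
ΔE₂ = |E_1 - E_8| = |-13.6057/1² - (-13.6057/8²)|
ΔE₂ = |-13.60570000000 - (-0.21258906250)| = 13.39311094 eV

Since 13.39311094 eV > 1.13380833 eV, the transition 8 → 1 emits the more energetic photon.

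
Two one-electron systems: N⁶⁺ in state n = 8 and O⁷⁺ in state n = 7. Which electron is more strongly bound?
O⁷⁺ at n = 7 (E = -17.771 eV)

Using E_n = -13.6057 Z² / n² eV:

N⁶⁺ (Z = 7) at n = 8:
E = -13.6057 × 7² / 8² = -13.6057 × 49 / 64 = -10.416864 eV

O⁷⁺ (Z = 8) at n = 7:
E = -13.6057 × 8² / 7² = -13.6057 × 64 / 49 = -17.770710 eV

Since -17.770710 eV < -10.416864 eV,
O⁷⁺ at n = 7 is more tightly bound (requires more energy to ionize).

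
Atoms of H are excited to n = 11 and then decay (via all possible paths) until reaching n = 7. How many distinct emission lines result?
10

The electron can occupy levels n = 7, 8, ..., 11 during de-excitation — that is m = 11 - 7 + 1 = 5 distinct levels.

The number of distinct spectral lines equals the number of ways to choose 2 of these m levels (each pair gives one possible emission transition):

Number of lines = m(m-1)/2 = 5×4/2 = 10

These correspond to all possible transitions between the 5 levels:
11 → 10, 11 → 9, 11 → 8, 11 → 7, 10 → 9, 10 → 8, 10 → 7, 9 → 8...

Each transition produces a photon with a unique energy (and thus wavelength). This count does not depend on Z.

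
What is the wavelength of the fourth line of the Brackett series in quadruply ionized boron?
77.761 nm

The lines of a series are numbered from the longest wavelength (smallest ΔE) outward; the fourth line is the transition from n = n_f + 4 to n_f.
The Brackett series has all transitions ending at n_f = 4.

For B⁴⁺ (Z = 5), the fourth line (δ-line) is the jump from n = 8 to n = 4:
E_8 = -13.6057 × 5² / 8² = -5.31473 eV
E_4 = -13.6057 × 5² / 4² = -21.25891 eV
ΔE = E_8 - E_4 = 15.94418 eV

λ = hc/E = 1239.84 eV·nm / 15.94418 eV
λ = 77.761 nm

This is the δ-line of the Brackett series in B⁴⁺.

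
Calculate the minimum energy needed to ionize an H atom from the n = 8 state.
0.21259 eV

The ionization energy is the energy needed to remove the electron completely (n → ∞).

For hydrogen, E_n = -13.6057 eV / n².

At n = 8: E_8 = -13.6057 / 8² = -0.21258906 eV
At n = ∞: E_∞ = 0 eV

Ionization energy = E_∞ - E_8 = 0 - (-0.21258906) = 0.21258906 eV
Ionization energy ≈ 0.21259 eV

This is also called the binding energy of the electron in state n = 8.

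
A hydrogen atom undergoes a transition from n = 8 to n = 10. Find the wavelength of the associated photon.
16200.2690 nm

First, find the transition energy using E_n = -13.6057 / n² eV:
E_8 = -13.6057 / 8² = -0.212589062500 eV
E_10 = -13.6057 / 10² = -0.136057000000 eV

Photon energy: |ΔE| = |E_10 - E_8| = 0.076532062500 eV

Convert to wavelength using E = hc/λ with hc = 1239.84 eV·nm:
λ = hc/E = 1239.84 eV·nm / 0.076532062500 eV
λ = 16200.2690 nm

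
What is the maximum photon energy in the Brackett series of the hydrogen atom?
0.85036 eV

The series limit corresponds to the transition from n = ∞ to n = 4.
This is the highest energy (shortest wavelength) transition in the Brackett series.

E_∞ = 0 eV
E_4 = -13.6057 / 4² = -0.85036 eV

Energy at series limit:
ΔE = E_∞ - E_4 = 0 - (-0.85036) = 0.85036 eV

This energy equals the ionization energy from the n = 4 state of hydrogen.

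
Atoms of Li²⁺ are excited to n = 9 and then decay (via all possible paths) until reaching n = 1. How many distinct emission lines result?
36

The electron can occupy levels n = 1, 2, ..., 9 during de-excitation — that is m = 9 - 1 + 1 = 9 distinct levels.

The number of distinct spectral lines equals the number of ways to choose 2 of these m levels (each pair gives one possible emission transition):

Number of lines = m(m-1)/2 = 9×8/2 = 36

These correspond to all possible transitions between the 9 levels:
9 → 8, 9 → 7, 9 → 6, 9 → 5, 9 → 4, 9 → 3, 9 → 2, 9 → 1...

Each transition produces a photon with a unique energy (and thus wavelength). This count does not depend on Z.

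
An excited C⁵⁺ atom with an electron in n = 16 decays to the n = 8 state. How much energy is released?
5.7399 eV

The energy levels are E_n = -13.6057 Z² eV / n².

Energy at n = 16: E_16 = -13.6057 × 6² / 16² = -1.9133016 eV
Energy at n = 8: E_8 = -13.6057 × 6² / 8² = -7.6532063 eV

For emission (electron falling to lower state), the photon energy is:
E_photon = E_16 - E_8 = |-1.9133016 - (-7.6532063)|
E_photon = 5.7399 eV

This energy is carried away by the emitted photon.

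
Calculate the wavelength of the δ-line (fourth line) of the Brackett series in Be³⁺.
121.502 nm

The lines of a series are numbered from the longest wavelength (smallest ΔE) outward; the fourth line is the transition from n = n_f + 4 to n_f.
The Brackett series has all transitions ending at n_f = 4.

For Be³⁺ (Z = 4), the fourth line (δ-line) is the jump from n = 8 to n = 4:
E_8 = -13.6057 × 4² / 8² = -3.401425 eV
E_4 = -13.6057 × 4² / 4² = -13.605700 eV
ΔE = E_8 - E_4 = 10.204275 eV

λ = hc/E = 1239.84 eV·nm / 10.204275 eV
λ = 121.502 nm

This is the δ-line of the Brackett series in Be³⁺.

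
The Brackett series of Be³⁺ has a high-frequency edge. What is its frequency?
3.290e+15 Hz

The series limit corresponds to the transition from n = ∞ to n = 4.
This is the highest energy (shortest wavelength) transition in the Brackett series.

E_∞ = 0 eV
E_4 = -13.6057 × 4² / 4² = -13.6057000 eV

Energy at series limit:
ΔE = E_∞ - E_4 = 0 - (-13.6057000) = 13.6057000 eV
E = 13.6057000 eV × (1.602177 × 10⁻¹⁹ J/eV) = 2.17987e-18 J
f = E/h = 2.17987e-18 J / (6.62607 × 10⁻³⁴ J·s) = 3.290e+15 Hz

This energy equals the ionization energy from the n = 4 state of Be³⁺.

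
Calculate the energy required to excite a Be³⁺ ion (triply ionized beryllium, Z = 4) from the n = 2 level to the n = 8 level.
51.021 eV

The energy levels of a hydrogen-like atom are E_n = -13.6057 Z² eV / n².

Energy at n = 2: E_2 = -13.6057 × 4² / 2² = -54.422800 eV
Energy at n = 8: E_8 = -13.6057 × 4² / 8² = -3.401425 eV

The excitation energy is the difference:
ΔE = E_8 - E_2
ΔE = -3.401425 - (-54.422800)
ΔE = 51.021 eV

Since this is positive, energy must be absorbed (photon absorption).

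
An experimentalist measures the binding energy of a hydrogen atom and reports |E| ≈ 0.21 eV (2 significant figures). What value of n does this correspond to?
n = 8

The exact energy levels follow E_n = -13.6057 eV / n².

The measured value (-0.21 eV) is reported to only 2 significant figures, so we must test candidate n values and see which one matches to that precision.

Candidate energies:
  n = 6:  E = -13.6057/6² = -0.37794 eV
  n = 7:  E = -13.6057/7² = -0.27767 eV
  n = 8:  E = -13.6057/8² = -0.21259 eV  ← matches
  n = 9:  E = -13.6057/9² = -0.16797 eV
  n = 10:  E = -13.6057/10² = -0.13606 eV

Checking against the measurement of -0.21 eV (2 sig figs), only n = 8 agrees:
E_8 = -0.21259 eV, which rounds to -0.21 eV ✓

Therefore n = 8.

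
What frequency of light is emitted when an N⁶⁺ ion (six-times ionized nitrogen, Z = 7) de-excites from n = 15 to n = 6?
3.76e+15 Hz

First, find the transition energy:
E_15 = -13.6057 × 7² / 15² = -2.9630 eV
E_6 = -13.6057 × 7² / 6² = -18.5189 eV
|ΔE| = |E_6 - E_15| = 15.5559 eV

Convert to Joules: E = 15.5559 eV × (1.602177 × 10⁻¹⁹ J/eV) = 2.4923e-18 J

Using E = hf:
f = E/h = 2.4923e-18 J / (6.62607 × 10⁻³⁴ J·s)
f = 3.76e+15 Hz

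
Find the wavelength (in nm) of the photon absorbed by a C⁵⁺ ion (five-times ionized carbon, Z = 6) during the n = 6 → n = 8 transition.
208.289173 nm

First, find the transition energy using E_n = -13.6057 Z² / n² eV:
E_6 = -13.6057 × 6² / 6² = -13.6057000000 eV
E_8 = -13.6057 × 6² / 8² = -7.6532062500 eV

Photon energy: |ΔE| = |E_8 - E_6| = 5.9524937500 eV

Convert to wavelength using E = hc/λ with hc = 1239.84 eV·nm:
λ = hc/E = 1239.84 eV·nm / 5.9524937500 eV
λ = 208.289173 nm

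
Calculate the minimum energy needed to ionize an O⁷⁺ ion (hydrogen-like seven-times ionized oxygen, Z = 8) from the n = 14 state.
4.442678 eV

The ionization energy is the energy needed to remove the electron completely (n → ∞).

For a hydrogen-like ion with Z = 8, E_n = -13.6057 Z² / n² eV.

At n = 14: E_14 = -13.6057 × 8² / 14² = -4.442677551 eV
At n = ∞: E_∞ = 0 eV

Ionization energy = E_∞ - E_14 = 0 - (-4.442677551) = 4.442677551 eV
Ionization energy ≈ 4.442678 eV

This is also called the binding energy of the electron in state n = 14.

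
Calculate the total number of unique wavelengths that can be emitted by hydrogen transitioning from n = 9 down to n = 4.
15

The electron can occupy levels n = 4, 5, ..., 9 during de-excitation — that is m = 9 - 4 + 1 = 6 distinct levels.

The number of distinct spectral lines equals the number of ways to choose 2 of these m levels (each pair gives one possible emission transition):

Number of lines = m(m-1)/2 = 6×5/2 = 15

These correspond to all possible transitions between the 6 levels:
9 → 8, 9 → 7, 9 → 6, 9 → 5, 9 → 4, 8 → 7, 8 → 6, 8 → 5...

Each transition produces a photon with a unique energy (and thus wavelength). This count does not depend on Z.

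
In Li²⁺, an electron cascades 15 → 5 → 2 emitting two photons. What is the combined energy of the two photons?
30.068597 eV

The energy levels of Li²⁺ are E_n = -13.6057 × 3² / n² eV.

First transition (15 → 5):
ΔE₁ = |E_5 - E_15|
ΔE₁ = |-4.898052000000 - (-0.544228000000)| = 4.353824000 eV

Second transition (5 → 2):
ΔE₂ = |E_2 - E_5|
ΔE₂ = |-30.612825000000 - (-4.898052000000)| = 25.714773000 eV

Total energy released:
E_total = ΔE₁ + ΔE₂ = 4.353824000 + 25.714773000 = 30.068597 eV

Note: This equals the direct transition 15 → 2: 30.068597 eV ✓
Energy is conserved regardless of the path taken.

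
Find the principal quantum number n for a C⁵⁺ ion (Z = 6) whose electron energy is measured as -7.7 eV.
n = 8

The exact energy levels follow E_n = -13.6057 Z² / n² eV with Z = 6.

The measured value (-7.7 eV) is reported to only 2 significant figures, so we must test candidate n values and see which one matches to that precision.

Candidate energies:
  n = 6:  E = -13.6057 × 6² / 6² = -13.60570 eV
  n = 7:  E = -13.6057 × 6² / 7² = -9.99602 eV
  n = 8:  E = -13.6057 × 6² / 8² = -7.65321 eV  ← matches
  n = 9:  E = -13.6057 × 6² / 9² = -6.04698 eV
  n = 10:  E = -13.6057 × 6² / 10² = -4.89805 eV

Checking against the measurement of -7.7 eV (2 sig figs), only n = 8 agrees:
E_8 = -7.65321 eV, which rounds to -7.7 eV ✓

Therefore n = 8.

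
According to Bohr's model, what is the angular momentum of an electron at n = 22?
2.3201e-33 J·s (or 22ℏ)

In the Bohr model, angular momentum is quantized:
L = nℏ

where ℏ = h/(2π) = 1.054572e-34 J·s

For n = 22:
L = 22 × 1.054572e-34 J·s
L = 2.3201e-33 J·s

This can also be written as L = 22ℏ.
The angular momentum is an integer multiple of the reduced Planck constant.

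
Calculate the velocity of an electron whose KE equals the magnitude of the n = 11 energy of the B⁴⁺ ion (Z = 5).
9.94406e+05 m/s (or 0.331698% of c)

The binding energy at n = 11 for B⁴⁺ is:
E_11 = -13.6057 × 5²/11² = -2.81109504 eV
|E_11| = 2.81109504 eV

Convert to Joules:
KE = 2.81109504 eV × (1.602177 × 10⁻¹⁹ J/eV) = 4.5038718e-19 J

Using KE = ½mv²:
v = √(2·KE/m_e)
v = √(2 × 4.5038718e-19 J / 9.10938 × 10⁻³¹ kg)
v = 9.94406e+05 m/s

This is approximately 0.331698% the speed of light.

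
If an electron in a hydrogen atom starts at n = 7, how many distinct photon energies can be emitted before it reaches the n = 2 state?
15

The electron can occupy levels n = 2, 3, ..., 7 during de-excitation — that is m = 7 - 2 + 1 = 6 distinct levels.

The number of distinct spectral lines equals the number of ways to choose 2 of these m levels (each pair gives one possible emission transition):

Number of lines = m(m-1)/2 = 6×5/2 = 15

These correspond to all possible transitions between the 6 levels:
7 → 6, 7 → 5, 7 → 4, 7 → 3, 7 → 2, 6 → 5, 6 → 4, 6 → 3...

Each transition produces a photon with a unique energy (and thus wavelength). This count does not depend on Z.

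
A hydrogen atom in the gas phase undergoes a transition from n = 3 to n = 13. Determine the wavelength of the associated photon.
866.271416 nm

First, find the transition energy using E_n = -13.6057 / n² eV:
E_3 = -13.6057 / 3² = -1.5117444444 eV
E_13 = -13.6057 / 13² = -0.0805071006 eV

Photon energy: |ΔE| = |E_13 - E_3| = 1.4312373438 eV

Convert to wavelength using E = hc/λ with hc = 1239.84 eV·nm:
λ = hc/E = 1239.84 eV·nm / 1.4312373438 eV
λ = 866.271416 nm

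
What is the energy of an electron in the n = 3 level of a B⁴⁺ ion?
-37.79 eV

For hydrogen-like ions, the energy levels scale with Z²:
E_n = -13.6057 Z² / n² eV

For B⁴⁺ (Z = 5) at n = 3:
E_3 = -13.6057 × 5² / 3²
E_3 = -13.6057 × 25 / 9
E_3 = -340.1425 / 9
E_3 = -37.79 eV

The energy is 25 times more negative than hydrogen at the same n due to the stronger nuclear charge.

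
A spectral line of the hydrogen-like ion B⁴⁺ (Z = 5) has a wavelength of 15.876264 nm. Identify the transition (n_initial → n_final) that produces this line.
n = 7 → n = 2

First, find the photon energy from the wavelength (hc = 1239.84 eV·nm):
E = hc/λ = 1239.84 eV·nm / 15.876264 nm = 78.093939 eV

The energy levels of B⁴⁺ satisfy E_n = -13.6057 × 5² / n² eV, so an emission n_i → n_f releases
ΔE = 13.6057 × 5² × (1/n_f² − 1/n_i²) eV.

Setting ΔE equal to the photon energy:
1/n_f² − 1/n_i² = 78.093939 / (13.6057 × 5²) = 0.22959183

Since 1/n_i² must be positive, we need 1/n_f² > 0.22959183, i.e. n_f ≤ 2. For each allowed n_f, solve n_i = (1/n_f² − 0.22959183)^(−1/2) and check whether it is a whole number:
  n_f = 1: 1/n_i² = 1.00000000 − 0.22959183 = 0.77040817 → n_i = 1.139  (not an integer) ✗
  n_f = 2: 1/n_i² = 0.25000000 − 0.22959183 = 0.02040817 → n_i = 7.000  → integer, n_i = 7 ✓

Only n_f = 2 gives an integer upper level, n_i = 7.

The transition is from n = 7 to n = 2 (emission).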